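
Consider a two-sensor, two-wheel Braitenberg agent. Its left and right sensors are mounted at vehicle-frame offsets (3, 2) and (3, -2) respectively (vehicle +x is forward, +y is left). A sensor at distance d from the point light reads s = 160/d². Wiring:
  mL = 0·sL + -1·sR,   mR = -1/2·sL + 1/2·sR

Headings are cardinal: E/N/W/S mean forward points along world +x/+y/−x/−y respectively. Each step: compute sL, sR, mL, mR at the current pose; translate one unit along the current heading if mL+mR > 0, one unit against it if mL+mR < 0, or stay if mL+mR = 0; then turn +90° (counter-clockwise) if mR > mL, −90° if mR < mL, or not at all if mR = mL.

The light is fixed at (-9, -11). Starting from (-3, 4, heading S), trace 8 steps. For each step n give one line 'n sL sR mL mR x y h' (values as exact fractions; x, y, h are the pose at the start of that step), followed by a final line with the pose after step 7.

0 10/13 1 -1 3/26 -3 4 S
1 32/81 160/277 -160/277 2048/22437 -3 5 E
2 16/37 16/41 -16/41 -32/1517 -4 5 N
3 160/173 160/293 -160/293 -9600/50689 -4 4 W
4 10/13 1 -1 3/26 -3 4 S
5 32/81 160/277 -160/277 2048/22437 -3 5 E
6 16/37 16/41 -16/41 -32/1517 -4 5 N
7 160/173 160/293 -160/293 -9600/50689 -4 4 W
final -3 4 S

n=0: pose=(-3,4,S); sL=10/13, sR=1; mL=-1, mR=3/26; mL+mR=-23/26 → advance -1; mR−mL=29/26 → turn +1·90°
n=1: pose=(-3,5,E); sL=32/81, sR=160/277; mL=-160/277, mR=2048/22437; mL+mR=-10912/22437 → advance -1; mR−mL=15008/22437 → turn +1·90°
n=2: pose=(-4,5,N); sL=16/37, sR=16/41; mL=-16/41, mR=-32/1517; mL+mR=-624/1517 → advance -1; mR−mL=560/1517 → turn +1·90°
n=3: pose=(-4,4,W); sL=160/173, sR=160/293; mL=-160/293, mR=-9600/50689; mL+mR=-37280/50689 → advance -1; mR−mL=18080/50689 → turn +1·90°
n=4: pose=(-3,4,S); sL=10/13, sR=1; mL=-1, mR=3/26; mL+mR=-23/26 → advance -1; mR−mL=29/26 → turn +1·90°
n=5: pose=(-3,5,E); sL=32/81, sR=160/277; mL=-160/277, mR=2048/22437; mL+mR=-10912/22437 → advance -1; mR−mL=15008/22437 → turn +1·90°
n=6: pose=(-4,5,N); sL=16/37, sR=16/41; mL=-16/41, mR=-32/1517; mL+mR=-624/1517 → advance -1; mR−mL=560/1517 → turn +1·90°
n=7: pose=(-4,4,W); sL=160/173, sR=160/293; mL=-160/293, mR=-9600/50689; mL+mR=-37280/50689 → advance -1; mR−mL=18080/50689 → turn +1·90°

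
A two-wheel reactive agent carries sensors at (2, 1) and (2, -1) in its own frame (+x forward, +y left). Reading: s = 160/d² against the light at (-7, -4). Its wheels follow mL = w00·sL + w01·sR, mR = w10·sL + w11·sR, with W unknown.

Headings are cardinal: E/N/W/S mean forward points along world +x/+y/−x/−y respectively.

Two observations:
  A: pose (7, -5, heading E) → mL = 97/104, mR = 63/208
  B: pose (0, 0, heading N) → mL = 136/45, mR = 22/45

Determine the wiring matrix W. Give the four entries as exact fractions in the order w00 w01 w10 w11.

obs A: pose=(7,-5,E) → sL=5/8, sR=8/13, mL=97/104, mR=63/208
obs B: pose=(0,0,N) → sL=20/9, sR=8/5, mL=136/45, mR=22/45
sensor matrix S = [[5/8, 8/13], [20/9, 8/5]]; det S = -43/117
solve [mL_A; mL_B] = S·[w00; w01] and [mR_A; mR_B] = S·[w10; w11]:
  w00 = 1, w01 = 1/2, w10 = -1/2, w11 = 1

1 1/2 -1/2 1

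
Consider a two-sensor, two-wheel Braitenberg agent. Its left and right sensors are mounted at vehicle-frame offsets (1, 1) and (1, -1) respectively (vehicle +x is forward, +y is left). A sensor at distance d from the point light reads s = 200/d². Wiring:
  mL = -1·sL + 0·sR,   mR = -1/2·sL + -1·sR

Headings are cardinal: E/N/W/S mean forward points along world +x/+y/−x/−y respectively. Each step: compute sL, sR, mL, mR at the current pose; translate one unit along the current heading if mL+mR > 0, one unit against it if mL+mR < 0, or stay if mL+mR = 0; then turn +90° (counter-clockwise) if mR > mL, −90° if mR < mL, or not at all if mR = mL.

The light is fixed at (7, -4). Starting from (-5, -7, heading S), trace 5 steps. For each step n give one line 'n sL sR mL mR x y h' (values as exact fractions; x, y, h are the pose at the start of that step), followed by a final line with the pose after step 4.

0 200/137 40/37 -200/137 -9180/5069 -5 -7 S
1 100/89 20/17 -100/89 -2630/1513 -5 -6 W
2 40/29 200/101 -40/29 -7820/2929 -4 -6 N
3 25/13 50/29 -25/13 -2025/754 -4 -7 E
4 200/137 40/37 -200/137 -9180/5069 -5 -7 S
final -5 -6 W

n=0: pose=(-5,-7,S); sL=200/137, sR=40/37; mL=-200/137, mR=-9180/5069; mL+mR=-16580/5069 → advance -1; mR−mL=-1780/5069 → turn -1·90°
n=1: pose=(-5,-6,W); sL=100/89, sR=20/17; mL=-100/89, mR=-2630/1513; mL+mR=-4330/1513 → advance -1; mR−mL=-930/1513 → turn -1·90°
n=2: pose=(-4,-6,N); sL=40/29, sR=200/101; mL=-40/29, mR=-7820/2929; mL+mR=-11860/2929 → advance -1; mR−mL=-3780/2929 → turn -1·90°
n=3: pose=(-4,-7,E); sL=25/13, sR=50/29; mL=-25/13, mR=-2025/754; mL+mR=-3475/754 → advance -1; mR−mL=-575/754 → turn -1·90°
n=4: pose=(-5,-7,S); sL=200/137, sR=40/37; mL=-200/137, mR=-9180/5069; mL+mR=-16580/5069 → advance -1; mR−mL=-1780/5069 → turn -1·90°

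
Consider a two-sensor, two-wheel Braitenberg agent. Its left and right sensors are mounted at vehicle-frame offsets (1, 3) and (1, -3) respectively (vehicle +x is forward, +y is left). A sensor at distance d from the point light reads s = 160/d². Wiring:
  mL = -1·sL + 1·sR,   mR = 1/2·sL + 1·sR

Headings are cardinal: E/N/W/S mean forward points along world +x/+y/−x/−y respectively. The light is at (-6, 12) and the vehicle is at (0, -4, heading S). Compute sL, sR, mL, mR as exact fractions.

16/37 80/149 576/5513 4152/5513

left sensor world pos  = (3, -5); dL² = 370
right sensor world pos = (-3, -5); dR² = 298
sL = 160/370 = 16/37
sR = 160/298 = 80/149
mL = -1·sL + 1·sR = 576/5513
mR = 1/2·sL + 1·sR = 4152/5513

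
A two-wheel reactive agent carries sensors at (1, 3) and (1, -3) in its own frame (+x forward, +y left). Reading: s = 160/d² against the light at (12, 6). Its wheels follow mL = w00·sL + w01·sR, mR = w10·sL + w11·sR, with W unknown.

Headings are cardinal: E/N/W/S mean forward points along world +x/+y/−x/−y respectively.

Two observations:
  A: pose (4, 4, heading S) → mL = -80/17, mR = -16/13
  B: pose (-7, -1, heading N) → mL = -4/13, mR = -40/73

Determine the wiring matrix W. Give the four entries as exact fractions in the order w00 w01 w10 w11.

-1 0 0 -1

obs A: pose=(4,4,S) → sL=80/17, sR=16/13, mL=-80/17, mR=-16/13
obs B: pose=(-7,-1,N) → sL=4/13, sR=40/73, mL=-4/13, mR=-40/73
sensor matrix S = [[80/17, 16/13], [4/13, 40/73]]; det S = 461376/209729
solve [mL_A; mL_B] = S·[w00; w01] and [mR_A; mR_B] = S·[w10; w11]:
  w00 = -1, w01 = 0, w10 = 0, w11 = -1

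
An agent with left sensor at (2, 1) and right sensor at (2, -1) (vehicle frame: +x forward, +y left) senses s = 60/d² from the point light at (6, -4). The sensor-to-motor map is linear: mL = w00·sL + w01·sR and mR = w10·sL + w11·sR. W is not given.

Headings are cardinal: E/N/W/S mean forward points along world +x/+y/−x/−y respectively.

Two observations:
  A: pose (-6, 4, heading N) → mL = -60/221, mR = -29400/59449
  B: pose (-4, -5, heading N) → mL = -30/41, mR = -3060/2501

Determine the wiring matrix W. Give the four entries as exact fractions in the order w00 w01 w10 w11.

0 -1 -1 -1

obs A: pose=(-6,4,N) → sL=60/269, sR=60/221, mL=-60/221, mR=-29400/59449
obs B: pose=(-4,-5,N) → sL=30/61, sR=30/41, mL=-30/41, mR=-3060/2501
sensor matrix S = [[60/269, 60/221], [30/61, 30/41]]; det S = 4413600/148681949
solve [mL_A; mL_B] = S·[w00; w01] and [mR_A; mR_B] = S·[w10; w11]:
  w00 = 0, w01 = -1, w10 = -1, w11 = -1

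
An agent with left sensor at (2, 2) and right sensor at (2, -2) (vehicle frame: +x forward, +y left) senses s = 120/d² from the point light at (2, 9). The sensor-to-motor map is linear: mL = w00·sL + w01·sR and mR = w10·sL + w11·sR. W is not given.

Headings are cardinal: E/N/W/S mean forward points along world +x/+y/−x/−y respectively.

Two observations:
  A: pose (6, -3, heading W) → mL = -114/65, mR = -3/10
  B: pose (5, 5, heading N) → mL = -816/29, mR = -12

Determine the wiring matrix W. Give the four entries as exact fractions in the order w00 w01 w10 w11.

-1 -1 -1/2 0

obs A: pose=(6,-3,W) → sL=3/5, sR=15/13, mL=-114/65, mR=-3/10
obs B: pose=(5,5,N) → sL=24, sR=120/29, mL=-816/29, mR=-12
sensor matrix S = [[3/5, 15/13], [24, 120/29]]; det S = -9504/377
solve [mL_A; mL_B] = S·[w00; w01] and [mR_A; mR_B] = S·[w10; w11]:
  w00 = -1, w01 = -1, w10 = -1/2, w11 = 0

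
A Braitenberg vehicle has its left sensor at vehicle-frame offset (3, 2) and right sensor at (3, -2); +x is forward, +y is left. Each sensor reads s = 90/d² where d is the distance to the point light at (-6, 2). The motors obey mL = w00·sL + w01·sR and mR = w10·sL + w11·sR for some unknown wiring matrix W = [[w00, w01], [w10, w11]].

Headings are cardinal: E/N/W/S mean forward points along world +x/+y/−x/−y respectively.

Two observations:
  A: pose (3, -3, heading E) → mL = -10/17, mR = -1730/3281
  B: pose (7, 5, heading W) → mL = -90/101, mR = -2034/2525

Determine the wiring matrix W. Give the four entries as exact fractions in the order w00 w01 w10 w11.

-1 0 -1/2 -1/2

obs A: pose=(3,-3,E) → sL=10/17, sR=90/193, mL=-10/17, mR=-1730/3281
obs B: pose=(7,5,W) → sL=90/101, sR=18/25, mL=-90/101, mR=-2034/2525
sensor matrix S = [[10/17, 90/193], [90/101, 18/25]]; det S = 13248/1656905
solve [mL_A; mL_B] = S·[w00; w01] and [mR_A; mR_B] = S·[w10; w11]:
  w00 = -1, w01 = 0, w10 = -1/2, w11 = -1/2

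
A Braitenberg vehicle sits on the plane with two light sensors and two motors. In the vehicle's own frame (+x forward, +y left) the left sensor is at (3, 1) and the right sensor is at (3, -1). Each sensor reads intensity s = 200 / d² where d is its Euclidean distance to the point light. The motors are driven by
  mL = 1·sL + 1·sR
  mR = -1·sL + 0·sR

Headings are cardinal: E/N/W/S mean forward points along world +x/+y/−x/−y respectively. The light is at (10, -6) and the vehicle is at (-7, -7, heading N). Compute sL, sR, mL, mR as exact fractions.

25/41 10/13 735/533 -25/41

left sensor world pos  = (-8, -4); dL² = 328
right sensor world pos = (-6, -4); dR² = 260
sL = 200/328 = 25/41
sR = 200/260 = 10/13
mL = 1·sL + 1·sR = 735/533
mR = -1·sL + 0·sR = -25/41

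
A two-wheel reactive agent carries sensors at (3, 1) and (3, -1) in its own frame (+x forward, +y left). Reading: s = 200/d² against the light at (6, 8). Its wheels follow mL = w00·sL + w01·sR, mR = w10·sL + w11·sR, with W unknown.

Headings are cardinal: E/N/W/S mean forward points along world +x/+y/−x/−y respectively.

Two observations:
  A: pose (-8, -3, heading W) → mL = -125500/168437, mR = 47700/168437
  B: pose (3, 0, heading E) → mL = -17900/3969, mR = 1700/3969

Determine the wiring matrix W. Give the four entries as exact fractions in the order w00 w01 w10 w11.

-1/2 -1 -1/2 1

obs A: pose=(-8,-3,W) → sL=200/433, sR=200/389, mL=-125500/168437, mR=47700/168437
obs B: pose=(3,0,E) → sL=200/49, sR=200/81, mL=-17900/3969, mR=1700/3969
sensor matrix S = [[200/433, 200/389], [200/49, 200/81]]; det S = -640480000/668526453
solve [mL_A; mL_B] = S·[w00; w01] and [mR_A; mR_B] = S·[w10; w11]:
  w00 = -1/2, w01 = -1, w10 = -1/2, w11 = 1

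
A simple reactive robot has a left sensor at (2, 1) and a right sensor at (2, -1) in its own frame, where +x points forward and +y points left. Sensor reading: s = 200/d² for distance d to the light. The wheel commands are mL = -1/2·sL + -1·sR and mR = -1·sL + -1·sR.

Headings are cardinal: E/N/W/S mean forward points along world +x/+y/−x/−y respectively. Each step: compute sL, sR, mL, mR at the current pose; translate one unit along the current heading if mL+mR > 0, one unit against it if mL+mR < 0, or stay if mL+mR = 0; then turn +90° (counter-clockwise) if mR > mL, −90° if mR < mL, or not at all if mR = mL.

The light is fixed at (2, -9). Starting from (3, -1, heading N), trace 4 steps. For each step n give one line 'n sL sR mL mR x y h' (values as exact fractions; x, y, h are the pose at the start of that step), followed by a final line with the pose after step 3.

0 2 25/13 -38/13 -51/13 3 -1 N
1 200/73 40/9 -3820/657 -4720/657 3 -2 E
2 100/13 100/13 -150/13 -200/13 2 -2 S
3 200/53 40/17 -3820/901 -5520/901 2 -1 W
final 3 -1 N

n=0: pose=(3,-1,N); sL=2, sR=25/13; mL=-38/13, mR=-51/13; mL+mR=-89/13 → advance -1; mR−mL=-1 → turn -1·90°
n=1: pose=(3,-2,E); sL=200/73, sR=40/9; mL=-3820/657, mR=-4720/657; mL+mR=-8540/657 → advance -1; mR−mL=-100/73 → turn -1·90°
n=2: pose=(2,-2,S); sL=100/13, sR=100/13; mL=-150/13, mR=-200/13; mL+mR=-350/13 → advance -1; mR−mL=-50/13 → turn -1·90°
n=3: pose=(2,-1,W); sL=200/53, sR=40/17; mL=-3820/901, mR=-5520/901; mL+mR=-9340/901 → advance -1; mR−mL=-100/53 → turn -1·90°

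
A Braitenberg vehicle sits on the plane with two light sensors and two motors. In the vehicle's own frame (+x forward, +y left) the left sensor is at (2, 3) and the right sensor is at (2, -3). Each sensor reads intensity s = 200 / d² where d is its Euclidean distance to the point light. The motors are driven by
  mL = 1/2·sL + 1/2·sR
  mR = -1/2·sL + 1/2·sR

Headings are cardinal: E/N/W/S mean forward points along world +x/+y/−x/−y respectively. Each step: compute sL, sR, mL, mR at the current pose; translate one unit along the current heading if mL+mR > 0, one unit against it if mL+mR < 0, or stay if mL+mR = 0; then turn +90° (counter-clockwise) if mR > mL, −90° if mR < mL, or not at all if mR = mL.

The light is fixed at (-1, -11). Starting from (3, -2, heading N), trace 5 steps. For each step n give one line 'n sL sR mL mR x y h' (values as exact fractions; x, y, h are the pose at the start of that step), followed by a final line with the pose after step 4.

n=0: pose=(3,-2,N); sL=100/61, sR=20/17; mL=1460/1037, mR=-240/1037; mL+mR=20/17 → advance +1; mR−mL=-100/61 → turn -1·90°
n=1: pose=(3,-1,E); sL=40/41, sR=40/17; mL=1160/697, mR=480/697; mL+mR=40/17 → advance +1; mR−mL=-40/41 → turn -1·90°
n=2: pose=(4,-1,S); sL=25/16, sR=50/17; mL=1225/544, mR=375/544; mL+mR=50/17 → advance +1; mR−mL=-25/16 → turn -1·90°
n=3: pose=(4,-2,W); sL=40/9, sR=200/153; mL=440/153, mR=-80/51; mL+mR=200/153 → advance +1; mR−mL=-40/9 → turn -1·90°
n=4: pose=(3,-2,N); sL=100/61, sR=20/17; mL=1460/1037, mR=-240/1037; mL+mR=20/17 → advance +1; mR−mL=-100/61 → turn -1·90°

0 100/61 20/17 1460/1037 -240/1037 3 -2 N
1 40/41 40/17 1160/697 480/697 3 -1 E
2 25/16 50/17 1225/544 375/544 4 -1 S
3 40/9 200/153 440/153 -80/51 4 -2 W
4 100/61 20/17 1460/1037 -240/1037 3 -2 N
final 3 -1 E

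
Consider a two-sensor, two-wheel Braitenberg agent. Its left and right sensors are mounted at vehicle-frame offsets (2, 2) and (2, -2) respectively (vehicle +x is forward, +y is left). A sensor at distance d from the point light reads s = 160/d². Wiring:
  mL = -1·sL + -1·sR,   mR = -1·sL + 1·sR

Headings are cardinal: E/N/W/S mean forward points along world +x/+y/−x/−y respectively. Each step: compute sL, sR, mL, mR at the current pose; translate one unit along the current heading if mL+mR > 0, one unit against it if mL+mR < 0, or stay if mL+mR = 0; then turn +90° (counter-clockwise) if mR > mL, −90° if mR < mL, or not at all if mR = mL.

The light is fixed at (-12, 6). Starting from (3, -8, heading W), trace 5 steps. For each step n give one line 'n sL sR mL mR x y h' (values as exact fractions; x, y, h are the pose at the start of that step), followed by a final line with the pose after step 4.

n=0: pose=(3,-8,W); sL=32/85, sR=160/313; mL=-23616/26605, mR=3584/26605; mL+mR=-64/85 → advance -1; mR−mL=320/313 → turn +1·90°
n=1: pose=(4,-8,S); sL=8/29, sR=40/113; mL=-2064/3277, mR=256/3277; mL+mR=-16/29 → advance -1; mR−mL=80/113 → turn +1·90°
n=2: pose=(4,-7,E); sL=32/89, sR=160/549; mL=-31808/48861, mR=-3328/48861; mL+mR=-64/89 → advance -1; mR−mL=320/549 → turn +1·90°
n=3: pose=(3,-7,N); sL=16/29, sR=16/41; mL=-1120/1189, mR=-192/1189; mL+mR=-32/29 → advance -1; mR−mL=32/41 → turn +1·90°
n=4: pose=(3,-8,W); sL=32/85, sR=160/313; mL=-23616/26605, mR=3584/26605; mL+mR=-64/85 → advance -1; mR−mL=320/313 → turn +1·90°

0 32/85 160/313 -23616/26605 3584/26605 3 -8 W
1 8/29 40/113 -2064/3277 256/3277 4 -8 S
2 32/89 160/549 -31808/48861 -3328/48861 4 -7 E
3 16/29 16/41 -1120/1189 -192/1189 3 -7 N
4 32/85 160/313 -23616/26605 3584/26605 3 -8 W
final 4 -8 S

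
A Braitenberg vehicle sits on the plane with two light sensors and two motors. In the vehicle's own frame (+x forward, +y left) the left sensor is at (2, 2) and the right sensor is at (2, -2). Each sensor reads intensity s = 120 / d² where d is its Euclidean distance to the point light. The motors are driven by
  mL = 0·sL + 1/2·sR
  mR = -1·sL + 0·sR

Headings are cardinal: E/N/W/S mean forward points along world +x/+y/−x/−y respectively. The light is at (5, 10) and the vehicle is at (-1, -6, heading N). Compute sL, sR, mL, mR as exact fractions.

left sensor world pos  = (-3, -4); dL² = 260
right sensor world pos = (1, -4); dR² = 212
sL = 120/260 = 6/13
sR = 120/212 = 30/53
mL = 0·sL + 1/2·sR = 15/53
mR = -1·sL + 0·sR = -6/13

6/13 30/53 15/53 -6/13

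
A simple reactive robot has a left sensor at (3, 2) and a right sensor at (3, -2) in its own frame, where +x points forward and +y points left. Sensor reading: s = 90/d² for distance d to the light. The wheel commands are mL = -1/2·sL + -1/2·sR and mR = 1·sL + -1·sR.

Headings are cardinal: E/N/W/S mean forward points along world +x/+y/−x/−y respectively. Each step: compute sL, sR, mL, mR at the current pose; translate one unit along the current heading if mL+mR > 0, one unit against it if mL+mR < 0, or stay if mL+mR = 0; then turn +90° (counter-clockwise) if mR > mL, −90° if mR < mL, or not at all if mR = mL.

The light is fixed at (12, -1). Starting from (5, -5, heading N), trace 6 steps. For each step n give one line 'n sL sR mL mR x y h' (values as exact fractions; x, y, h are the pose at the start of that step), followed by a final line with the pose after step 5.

n=0: pose=(5,-5,N); sL=45/41, sR=45/13; mL=-1215/533, mR=-1260/533; mL+mR=-2475/533 → advance -1; mR−mL=-45/533 → turn -1·90°
n=1: pose=(5,-6,E); sL=18/5, sR=18/13; mL=-162/65, mR=144/65; mL+mR=-18/65 → advance -1; mR−mL=306/65 → turn +1·90°
n=2: pose=(4,-6,N); sL=45/52, sR=9/4; mL=-81/52, mR=-18/13; mL+mR=-153/52 → advance -1; mR−mL=9/52 → turn +1·90°
n=3: pose=(4,-7,W); sL=18/37, sR=90/137; mL=-2898/5069, mR=-864/5069; mL+mR=-3762/5069 → advance -1; mR−mL=2034/5069 → turn +1·90°
n=4: pose=(5,-7,S); sL=45/53, sR=5/9; mL=-335/477, mR=140/477; mL+mR=-65/159 → advance -1; mR−mL=475/477 → turn +1·90°
n=5: pose=(5,-6,E); sL=18/5, sR=18/13; mL=-162/65, mR=144/65; mL+mR=-18/65 → advance -1; mR−mL=306/65 → turn +1·90°

0 45/41 45/13 -1215/533 -1260/533 5 -5 N
1 18/5 18/13 -162/65 144/65 5 -6 E
2 45/52 9/4 -81/52 -18/13 4 -6 N
3 18/37 90/137 -2898/5069 -864/5069 4 -7 W
4 45/53 5/9 -335/477 140/477 5 -7 S
5 18/5 18/13 -162/65 144/65 5 -6 E
final 4 -6 N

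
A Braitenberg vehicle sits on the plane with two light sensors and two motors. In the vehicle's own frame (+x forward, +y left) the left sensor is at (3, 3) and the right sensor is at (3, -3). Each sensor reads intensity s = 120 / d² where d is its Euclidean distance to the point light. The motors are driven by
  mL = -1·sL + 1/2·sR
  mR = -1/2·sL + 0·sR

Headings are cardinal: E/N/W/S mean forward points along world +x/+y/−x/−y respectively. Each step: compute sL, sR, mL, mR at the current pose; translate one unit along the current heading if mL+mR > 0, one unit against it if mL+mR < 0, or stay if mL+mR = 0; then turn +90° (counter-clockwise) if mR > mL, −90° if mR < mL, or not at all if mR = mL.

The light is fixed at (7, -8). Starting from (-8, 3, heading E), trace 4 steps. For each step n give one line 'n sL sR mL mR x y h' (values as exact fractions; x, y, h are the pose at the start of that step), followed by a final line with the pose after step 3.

0 6/17 15/26 -57/884 -3/17 -8 3 E
1 120/233 24/85 -7404/19805 -60/233 -9 3 S
2 60/197 12/25 -318/4925 -30/197 -9 4 E
3 120/277 120/481 -41100/133237 -60/277 -10 4 S
final -10 5 E

n=0: pose=(-8,3,E); sL=6/17, sR=15/26; mL=-57/884, mR=-3/17; mL+mR=-213/884 → advance -1; mR−mL=-99/884 → turn -1·90°
n=1: pose=(-9,3,S); sL=120/233, sR=24/85; mL=-7404/19805, mR=-60/233; mL+mR=-12504/19805 → advance -1; mR−mL=2304/19805 → turn +1·90°
n=2: pose=(-9,4,E); sL=60/197, sR=12/25; mL=-318/4925, mR=-30/197; mL+mR=-1068/4925 → advance -1; mR−mL=-432/4925 → turn -1·90°
n=3: pose=(-10,4,S); sL=120/277, sR=120/481; mL=-41100/133237, mR=-60/277; mL+mR=-69960/133237 → advance -1; mR−mL=12240/133237 → turn +1·90°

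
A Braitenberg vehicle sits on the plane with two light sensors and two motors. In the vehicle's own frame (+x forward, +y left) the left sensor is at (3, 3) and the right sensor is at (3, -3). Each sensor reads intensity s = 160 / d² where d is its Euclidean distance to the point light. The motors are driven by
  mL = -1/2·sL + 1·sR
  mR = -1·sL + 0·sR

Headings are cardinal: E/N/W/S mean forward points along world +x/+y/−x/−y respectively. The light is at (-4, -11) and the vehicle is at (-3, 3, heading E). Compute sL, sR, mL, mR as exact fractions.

32/61 160/137 7568/8357 -32/61

left sensor world pos  = (0, 6); dL² = 305
right sensor world pos = (0, 0); dR² = 137
sL = 160/305 = 32/61
sR = 160/137 = 160/137
mL = -1/2·sL + 1·sR = 7568/8357
mR = -1·sL + 0·sR = -32/61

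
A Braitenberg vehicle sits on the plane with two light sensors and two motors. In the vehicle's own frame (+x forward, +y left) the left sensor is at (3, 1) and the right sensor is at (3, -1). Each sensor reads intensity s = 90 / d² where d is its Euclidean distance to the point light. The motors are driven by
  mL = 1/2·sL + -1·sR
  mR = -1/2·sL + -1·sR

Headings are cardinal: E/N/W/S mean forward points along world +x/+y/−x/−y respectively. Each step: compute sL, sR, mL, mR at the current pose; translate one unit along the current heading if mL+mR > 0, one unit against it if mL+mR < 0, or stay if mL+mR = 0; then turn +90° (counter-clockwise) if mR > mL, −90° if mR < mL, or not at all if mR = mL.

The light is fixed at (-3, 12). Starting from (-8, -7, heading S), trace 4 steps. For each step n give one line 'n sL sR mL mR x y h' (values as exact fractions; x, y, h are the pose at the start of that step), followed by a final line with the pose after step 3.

n=0: pose=(-8,-7,S); sL=9/50, sR=9/52; mL=-27/325, mR=-171/650; mL+mR=-9/26 → advance -1; mR−mL=-9/50 → turn -1·90°
n=1: pose=(-8,-6,W); sL=18/85, sR=90/353; mL=-4473/30005, mR=-10827/30005; mL+mR=-180/353 → advance -1; mR−mL=-18/85 → turn -1·90°
n=2: pose=(-7,-6,N); sL=9/25, sR=5/13; mL=-133/650, mR=-367/650; mL+mR=-10/13 → advance -1; mR−mL=-9/25 → turn -1·90°
n=3: pose=(-7,-7,E); sL=18/65, sR=90/401; mL=-2241/26065, mR=-9459/26065; mL+mR=-180/401 → advance -1; mR−mL=-18/65 → turn -1·90°

0 9/50 9/52 -27/325 -171/650 -8 -7 S
1 18/85 90/353 -4473/30005 -10827/30005 -8 -6 W
2 9/25 5/13 -133/650 -367/650 -7 -6 N
3 18/65 90/401 -2241/26065 -9459/26065 -7 -7 E
final -8 -7 S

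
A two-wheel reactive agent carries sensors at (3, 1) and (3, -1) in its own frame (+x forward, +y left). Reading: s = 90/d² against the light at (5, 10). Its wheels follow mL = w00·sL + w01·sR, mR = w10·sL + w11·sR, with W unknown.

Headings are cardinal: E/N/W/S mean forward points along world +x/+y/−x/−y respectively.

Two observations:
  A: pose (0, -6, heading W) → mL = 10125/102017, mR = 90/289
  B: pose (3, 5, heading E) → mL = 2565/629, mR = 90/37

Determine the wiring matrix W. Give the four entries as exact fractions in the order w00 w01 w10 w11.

1 -1/2 0 1

obs A: pose=(0,-6,W) → sL=90/353, sR=90/289, mL=10125/102017, mR=90/289
obs B: pose=(3,5,E) → sL=90/17, sR=90/37, mL=2565/629, mR=90/37
sensor matrix S = [[90/353, 90/289], [90/17, 90/37]]; det S = -65998800/64168693
solve [mL_A; mL_B] = S·[w00; w01] and [mR_A; mR_B] = S·[w10; w11]:
  w00 = 1, w01 = -1/2, w10 = 0, w11 = 1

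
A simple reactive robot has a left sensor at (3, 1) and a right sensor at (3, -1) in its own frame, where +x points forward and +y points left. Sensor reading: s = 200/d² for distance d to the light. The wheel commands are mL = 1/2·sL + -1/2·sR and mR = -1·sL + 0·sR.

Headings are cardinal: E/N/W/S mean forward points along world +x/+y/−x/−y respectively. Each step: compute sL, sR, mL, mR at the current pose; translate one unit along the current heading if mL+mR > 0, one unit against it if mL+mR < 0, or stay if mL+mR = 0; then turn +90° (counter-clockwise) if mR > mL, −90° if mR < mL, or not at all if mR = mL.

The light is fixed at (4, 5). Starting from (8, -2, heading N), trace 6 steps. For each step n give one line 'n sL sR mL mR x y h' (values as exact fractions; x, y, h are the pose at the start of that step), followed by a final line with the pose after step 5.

n=0: pose=(8,-2,N); sL=8, sR=200/41; mL=64/41, mR=-8; mL+mR=-264/41 → advance -1; mR−mL=-392/41 → turn -1·90°
n=1: pose=(8,-3,E); sL=100/49, sR=20/13; mL=160/637, mR=-100/49; mL+mR=-1140/637 → advance -1; mR−mL=-1460/637 → turn -1·90°
n=2: pose=(7,-3,S); sL=200/137, sR=8/5; mL=-48/685, mR=-200/137; mL+mR=-1048/685 → advance -1; mR−mL=-952/685 → turn -1·90°
n=3: pose=(7,-2,W); sL=25/8, sR=50/9; mL=-175/144, mR=-25/8; mL+mR=-625/144 → advance -1; mR−mL=-275/144 → turn -1·90°
n=4: pose=(8,-2,N); sL=8, sR=200/41; mL=64/41, mR=-8; mL+mR=-264/41 → advance -1; mR−mL=-392/41 → turn -1·90°
n=5: pose=(8,-3,E); sL=100/49, sR=20/13; mL=160/637, mR=-100/49; mL+mR=-1140/637 → advance -1; mR−mL=-1460/637 → turn -1·90°

0 8 200/41 64/41 -8 8 -2 N
1 100/49 20/13 160/637 -100/49 8 -3 E
2 200/137 8/5 -48/685 -200/137 7 -3 S
3 25/8 50/9 -175/144 -25/8 7 -2 W
4 8 200/41 64/41 -8 8 -2 N
5 100/49 20/13 160/637 -100/49 8 -3 E
final 7 -3 S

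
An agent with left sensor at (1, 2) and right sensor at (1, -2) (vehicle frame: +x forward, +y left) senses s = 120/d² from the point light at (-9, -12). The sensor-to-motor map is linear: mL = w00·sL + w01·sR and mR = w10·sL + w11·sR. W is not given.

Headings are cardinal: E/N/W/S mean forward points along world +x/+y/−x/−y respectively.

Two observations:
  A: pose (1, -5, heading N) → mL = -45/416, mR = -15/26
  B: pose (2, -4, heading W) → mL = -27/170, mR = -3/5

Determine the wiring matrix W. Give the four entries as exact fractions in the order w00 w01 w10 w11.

obs A: pose=(1,-5,N) → sL=15/16, sR=15/26, mL=-45/416, mR=-15/26
obs B: pose=(2,-4,W) → sL=15/17, sR=3/5, mL=-27/170, mR=-3/5
sensor matrix S = [[15/16, 15/26], [15/17, 3/5]]; det S = 189/3536
solve [mL_A; mL_B] = S·[w00; w01] and [mR_A; mR_B] = S·[w10; w11]:
  w00 = 1/2, w01 = -1, w10 = 0, w11 = -1

1/2 -1 0 -1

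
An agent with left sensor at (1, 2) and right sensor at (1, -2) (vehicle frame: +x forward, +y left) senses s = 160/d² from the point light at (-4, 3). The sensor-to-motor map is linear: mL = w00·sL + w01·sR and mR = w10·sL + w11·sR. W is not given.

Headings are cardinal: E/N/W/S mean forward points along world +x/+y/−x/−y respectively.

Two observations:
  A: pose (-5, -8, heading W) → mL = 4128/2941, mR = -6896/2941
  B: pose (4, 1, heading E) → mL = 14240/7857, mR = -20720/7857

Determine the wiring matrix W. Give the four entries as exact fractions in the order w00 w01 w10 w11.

1/2 1/2 -1/2 -1

obs A: pose=(-5,-8,W) → sL=160/173, sR=32/17, mL=4128/2941, mR=-6896/2941
obs B: pose=(4,1,E) → sL=160/81, sR=160/97, mL=14240/7857, mR=-20720/7857
sensor matrix S = [[160/173, 32/17], [160/81, 160/97]]; det S = -50667520/23107437
solve [mL_A; mL_B] = S·[w00; w01] and [mR_A; mR_B] = S·[w10; w11]:
  w00 = 1/2, w01 = 1/2, w10 = -1/2, w11 = -1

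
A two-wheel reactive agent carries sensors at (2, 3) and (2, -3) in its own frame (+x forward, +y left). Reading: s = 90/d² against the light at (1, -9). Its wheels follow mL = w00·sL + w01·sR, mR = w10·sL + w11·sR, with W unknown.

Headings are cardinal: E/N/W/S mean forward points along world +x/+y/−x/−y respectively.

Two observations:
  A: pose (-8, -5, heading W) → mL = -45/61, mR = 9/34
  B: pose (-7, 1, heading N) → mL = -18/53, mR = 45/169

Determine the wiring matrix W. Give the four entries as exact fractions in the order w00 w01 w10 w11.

-1 0 0 1/2

obs A: pose=(-8,-5,W) → sL=45/61, sR=9/17, mL=-45/61, mR=9/34
obs B: pose=(-7,1,N) → sL=18/53, sR=90/169, mL=-18/53, mR=45/169
sensor matrix S = [[45/61, 9/17], [18/53, 90/169]]; det S = 1978992/9288409
solve [mL_A; mL_B] = S·[w00; w01] and [mR_A; mR_B] = S·[w10; w11]:
  w00 = -1, w01 = 0, w10 = 0, w11 = 1/2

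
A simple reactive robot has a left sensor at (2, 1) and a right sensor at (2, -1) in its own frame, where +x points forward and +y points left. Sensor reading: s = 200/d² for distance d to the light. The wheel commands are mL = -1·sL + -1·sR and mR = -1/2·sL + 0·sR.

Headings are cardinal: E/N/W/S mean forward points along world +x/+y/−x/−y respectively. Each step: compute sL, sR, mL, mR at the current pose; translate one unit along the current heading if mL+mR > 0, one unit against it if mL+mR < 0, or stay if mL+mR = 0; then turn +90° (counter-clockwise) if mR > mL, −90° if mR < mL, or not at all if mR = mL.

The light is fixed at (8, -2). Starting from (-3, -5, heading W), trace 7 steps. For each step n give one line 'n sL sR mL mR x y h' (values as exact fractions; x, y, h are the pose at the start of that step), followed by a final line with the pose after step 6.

0 40/37 200/173 -14320/6401 -20/37 -3 -5 W
1 100/53 100/73 -12600/3869 -50/53 -2 -5 S
2 40/13 200/73 -5520/949 -20/13 -2 -4 E
3 25/18 2 -61/18 -25/36 -3 -4 N
4 40/37 200/173 -14320/6401 -20/37 -3 -5 W
5 100/53 100/73 -12600/3869 -50/53 -2 -5 S
6 40/13 200/73 -5520/949 -20/13 -2 -4 E
final -3 -4 N

n=0: pose=(-3,-5,W); sL=40/37, sR=200/173; mL=-14320/6401, mR=-20/37; mL+mR=-17780/6401 → advance -1; mR−mL=10860/6401 → turn +1·90°
n=1: pose=(-2,-5,S); sL=100/53, sR=100/73; mL=-12600/3869, mR=-50/53; mL+mR=-16250/3869 → advance -1; mR−mL=8950/3869 → turn +1·90°
n=2: pose=(-2,-4,E); sL=40/13, sR=200/73; mL=-5520/949, mR=-20/13; mL+mR=-6980/949 → advance -1; mR−mL=4060/949 → turn +1·90°
n=3: pose=(-3,-4,N); sL=25/18, sR=2; mL=-61/18, mR=-25/36; mL+mR=-49/12 → advance -1; mR−mL=97/36 → turn +1·90°
n=4: pose=(-3,-5,W); sL=40/37, sR=200/173; mL=-14320/6401, mR=-20/37; mL+mR=-17780/6401 → advance -1; mR−mL=10860/6401 → turn +1·90°
n=5: pose=(-2,-5,S); sL=100/53, sR=100/73; mL=-12600/3869, mR=-50/53; mL+mR=-16250/3869 → advance -1; mR−mL=8950/3869 → turn +1·90°
n=6: pose=(-2,-4,E); sL=40/13, sR=200/73; mL=-5520/949, mR=-20/13; mL+mR=-6980/949 → advance -1; mR−mL=4060/949 → turn +1·90°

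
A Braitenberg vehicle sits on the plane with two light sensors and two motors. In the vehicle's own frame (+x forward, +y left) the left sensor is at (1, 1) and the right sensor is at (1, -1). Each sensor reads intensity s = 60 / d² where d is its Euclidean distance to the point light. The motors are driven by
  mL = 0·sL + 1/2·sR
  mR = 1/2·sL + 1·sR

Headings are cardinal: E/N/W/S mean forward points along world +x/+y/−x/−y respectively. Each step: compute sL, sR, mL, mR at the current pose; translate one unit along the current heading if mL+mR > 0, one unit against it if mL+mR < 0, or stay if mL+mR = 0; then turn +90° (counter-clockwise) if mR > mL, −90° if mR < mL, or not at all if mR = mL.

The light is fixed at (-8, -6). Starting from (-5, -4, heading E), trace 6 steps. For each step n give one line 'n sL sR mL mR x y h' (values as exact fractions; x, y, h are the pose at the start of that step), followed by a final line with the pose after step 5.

n=0: pose=(-5,-4,E); sL=12/5, sR=60/17; mL=30/17, mR=402/85; mL+mR=552/85 → advance +1; mR−mL=252/85 → turn +1·90°
n=1: pose=(-4,-4,N); sL=10/3, sR=30/17; mL=15/17, mR=175/51; mL+mR=220/51 → advance +1; mR−mL=130/51 → turn +1·90°
n=2: pose=(-4,-3,W); sL=60/13, sR=12/5; mL=6/5, mR=306/65; mL+mR=384/65 → advance +1; mR−mL=228/65 → turn +1·90°
n=3: pose=(-5,-3,S); sL=3, sR=15/2; mL=15/4, mR=9; mL+mR=51/4 → advance +1; mR−mL=21/4 → turn +1·90°
n=4: pose=(-5,-4,E); sL=12/5, sR=60/17; mL=30/17, mR=402/85; mL+mR=552/85 → advance +1; mR−mL=252/85 → turn +1·90°
n=5: pose=(-4,-4,N); sL=10/3, sR=30/17; mL=15/17, mR=175/51; mL+mR=220/51 → advance +1; mR−mL=130/51 → turn +1·90°

0 12/5 60/17 30/17 402/85 -5 -4 E
1 10/3 30/17 15/17 175/51 -4 -4 N
2 60/13 12/5 6/5 306/65 -4 -3 W
3 3 15/2 15/4 9 -5 -3 S
4 12/5 60/17 30/17 402/85 -5 -4 E
5 10/3 30/17 15/17 175/51 -4 -4 N
final -4 -3 W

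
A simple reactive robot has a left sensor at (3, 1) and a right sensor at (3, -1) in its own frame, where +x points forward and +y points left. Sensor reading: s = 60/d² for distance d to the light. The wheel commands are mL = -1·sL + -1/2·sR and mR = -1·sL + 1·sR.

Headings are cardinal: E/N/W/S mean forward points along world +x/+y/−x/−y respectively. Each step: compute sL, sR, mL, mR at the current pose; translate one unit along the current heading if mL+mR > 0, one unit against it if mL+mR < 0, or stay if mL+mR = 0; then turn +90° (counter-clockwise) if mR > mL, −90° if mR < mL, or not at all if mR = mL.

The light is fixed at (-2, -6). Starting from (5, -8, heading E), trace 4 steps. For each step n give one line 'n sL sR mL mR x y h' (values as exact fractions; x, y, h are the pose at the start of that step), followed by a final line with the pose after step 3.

0 60/101 60/109 -9570/11009 -480/11009 5 -8 E
1 30/13 6/5 -189/65 -72/65 4 -8 N
2 12/5 60/13 -306/65 144/65 4 -9 W
3 3/5 5/6 -61/60 7/30 5 -9 S
final 5 -8 E

n=0: pose=(5,-8,E); sL=60/101, sR=60/109; mL=-9570/11009, mR=-480/11009; mL+mR=-10050/11009 → advance -1; mR−mL=90/109 → turn +1·90°
n=1: pose=(4,-8,N); sL=30/13, sR=6/5; mL=-189/65, mR=-72/65; mL+mR=-261/65 → advance -1; mR−mL=9/5 → turn +1·90°
n=2: pose=(4,-9,W); sL=12/5, sR=60/13; mL=-306/65, mR=144/65; mL+mR=-162/65 → advance -1; mR−mL=90/13 → turn +1·90°
n=3: pose=(5,-9,S); sL=3/5, sR=5/6; mL=-61/60, mR=7/30; mL+mR=-47/60 → advance -1; mR−mL=5/4 → turn +1·90°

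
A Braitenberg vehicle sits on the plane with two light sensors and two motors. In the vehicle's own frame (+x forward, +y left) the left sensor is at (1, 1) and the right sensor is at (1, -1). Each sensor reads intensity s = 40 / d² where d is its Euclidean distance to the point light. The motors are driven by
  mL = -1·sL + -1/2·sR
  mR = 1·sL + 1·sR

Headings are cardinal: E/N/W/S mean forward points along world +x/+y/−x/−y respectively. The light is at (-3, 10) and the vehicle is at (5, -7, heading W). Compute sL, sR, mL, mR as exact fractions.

left sensor world pos  = (4, -8); dL² = 373
right sensor world pos = (4, -6); dR² = 305
sL = 40/373 = 40/373
sR = 40/305 = 8/61
mL = -1·sL + -1/2·sR = -3932/22753
mR = 1·sL + 1·sR = 5424/22753

40/373 8/61 -3932/22753 5424/22753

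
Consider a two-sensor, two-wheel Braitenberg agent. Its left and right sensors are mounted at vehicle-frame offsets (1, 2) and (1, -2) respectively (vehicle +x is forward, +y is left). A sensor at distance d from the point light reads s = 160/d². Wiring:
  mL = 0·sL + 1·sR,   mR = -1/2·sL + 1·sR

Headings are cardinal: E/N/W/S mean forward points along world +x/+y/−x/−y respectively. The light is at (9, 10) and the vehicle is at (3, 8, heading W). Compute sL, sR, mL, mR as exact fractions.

left sensor world pos  = (2, 6); dL² = 65
right sensor world pos = (2, 10); dR² = 49
sL = 160/65 = 32/13
sR = 160/49 = 160/49
mL = 0·sL + 1·sR = 160/49
mR = -1/2·sL + 1·sR = 1296/637

32/13 160/49 160/49 1296/637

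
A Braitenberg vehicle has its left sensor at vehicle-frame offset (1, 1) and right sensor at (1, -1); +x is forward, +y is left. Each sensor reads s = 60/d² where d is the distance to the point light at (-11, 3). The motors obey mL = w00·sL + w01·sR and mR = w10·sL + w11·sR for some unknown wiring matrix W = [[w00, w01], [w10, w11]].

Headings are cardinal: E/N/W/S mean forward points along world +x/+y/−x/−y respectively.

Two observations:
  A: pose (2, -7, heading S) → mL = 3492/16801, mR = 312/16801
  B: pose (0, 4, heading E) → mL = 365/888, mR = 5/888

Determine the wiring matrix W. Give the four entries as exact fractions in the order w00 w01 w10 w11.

1/2 1/2 -1/2 1/2

obs A: pose=(2,-7,S) → sL=60/317, sR=12/53, mL=3492/16801, mR=312/16801
obs B: pose=(0,4,E) → sL=15/37, sR=5/12, mL=365/888, mR=5/888
sensor matrix S = [[60/317, 12/53], [15/37, 5/12]]; det S = -8035/621637
solve [mL_A; mL_B] = S·[w00; w01] and [mR_A; mR_B] = S·[w10; w11]:
  w00 = 1/2, w01 = 1/2, w10 = -1/2, w11 = 1/2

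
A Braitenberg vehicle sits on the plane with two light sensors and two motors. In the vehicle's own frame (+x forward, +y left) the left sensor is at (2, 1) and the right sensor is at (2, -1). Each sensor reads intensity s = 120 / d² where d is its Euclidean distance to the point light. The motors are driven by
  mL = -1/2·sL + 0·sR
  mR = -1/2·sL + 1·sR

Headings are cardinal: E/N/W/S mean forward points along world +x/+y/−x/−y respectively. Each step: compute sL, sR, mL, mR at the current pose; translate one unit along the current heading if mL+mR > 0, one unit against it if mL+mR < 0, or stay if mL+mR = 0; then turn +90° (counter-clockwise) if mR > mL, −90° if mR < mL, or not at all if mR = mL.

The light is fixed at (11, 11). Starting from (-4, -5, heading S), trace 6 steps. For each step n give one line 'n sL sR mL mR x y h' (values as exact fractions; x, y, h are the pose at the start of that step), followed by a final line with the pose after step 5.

n=0: pose=(-4,-5,S); sL=3/13, sR=6/29; mL=-3/26, mR=69/754; mL+mR=-9/377 → advance -1; mR−mL=6/29 → turn +1·90°
n=1: pose=(-4,-4,E); sL=24/73, sR=24/85; mL=-12/73, mR=732/6205; mL+mR=-288/6205 → advance -1; mR−mL=24/85 → turn +1·90°
n=2: pose=(-5,-4,N); sL=60/229, sR=60/197; mL=-30/229, mR=7830/45113; mL+mR=1920/45113 → advance +1; mR−mL=60/197 → turn +1·90°
n=3: pose=(-5,-3,W); sL=40/183, sR=120/493; mL=-20/183, mR=12100/90219; mL+mR=2240/90219 → advance +1; mR−mL=120/493 → turn +1·90°
n=4: pose=(-6,-3,S); sL=15/64, sR=6/29; mL=-15/128, mR=333/3712; mL+mR=-51/1856 → advance -1; mR−mL=6/29 → turn +1·90°
n=5: pose=(-6,-2,E); sL=40/123, sR=120/421; mL=-20/123, mR=6340/51783; mL+mR=-2080/51783 → advance -1; mR−mL=120/421 → turn +1·90°

0 3/13 6/29 -3/26 69/754 -4 -5 S
1 24/73 24/85 -12/73 732/6205 -4 -4 E
2 60/229 60/197 -30/229 7830/45113 -5 -4 N
3 40/183 120/493 -20/183 12100/90219 -5 -3 W
4 15/64 6/29 -15/128 333/3712 -6 -3 S
5 40/123 120/421 -20/123 6340/51783 -6 -2 E
final -7 -2 N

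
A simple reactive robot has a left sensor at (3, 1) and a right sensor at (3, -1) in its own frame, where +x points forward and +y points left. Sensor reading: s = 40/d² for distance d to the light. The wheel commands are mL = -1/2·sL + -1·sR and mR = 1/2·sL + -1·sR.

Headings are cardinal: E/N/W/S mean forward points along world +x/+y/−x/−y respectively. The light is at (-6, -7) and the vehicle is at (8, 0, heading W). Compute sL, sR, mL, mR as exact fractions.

left sensor world pos  = (5, -1); dL² = 157
right sensor world pos = (5, 1); dR² = 185
sL = 40/157 = 40/157
sR = 40/185 = 8/37
mL = -1/2·sL + -1·sR = -1996/5809
mR = 1/2·sL + -1·sR = -516/5809

40/157 8/37 -1996/5809 -516/5809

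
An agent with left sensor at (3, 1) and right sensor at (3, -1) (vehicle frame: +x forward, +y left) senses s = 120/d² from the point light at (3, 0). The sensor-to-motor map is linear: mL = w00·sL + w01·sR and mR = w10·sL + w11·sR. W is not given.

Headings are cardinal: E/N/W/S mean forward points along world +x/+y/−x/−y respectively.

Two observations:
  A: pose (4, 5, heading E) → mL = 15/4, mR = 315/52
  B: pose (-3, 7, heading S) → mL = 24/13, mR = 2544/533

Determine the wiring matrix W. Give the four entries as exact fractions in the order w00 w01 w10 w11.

obs A: pose=(4,5,E) → sL=30/13, sR=15/4, mL=15/4, mR=315/52
obs B: pose=(-3,7,S) → sL=120/41, sR=24/13, mL=24/13, mR=2544/533
sensor matrix S = [[30/13, 15/4], [120/41, 24/13]]; det S = -46530/6929
solve [mL_A; mL_B] = S·[w00; w01] and [mR_A; mR_B] = S·[w10; w11]:
  w00 = 0, w01 = 1, w10 = 1, w11 = 1

0 1 1 1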